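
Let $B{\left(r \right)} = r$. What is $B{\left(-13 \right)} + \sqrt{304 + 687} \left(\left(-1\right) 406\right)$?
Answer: $-13 - 406 \sqrt{991} \approx -12794.0$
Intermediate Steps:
$B{\left(-13 \right)} + \sqrt{304 + 687} \left(\left(-1\right) 406\right) = -13 + \sqrt{304 + 687} \left(\left(-1\right) 406\right) = -13 + \sqrt{991} \left(-406\right) = -13 - 406 \sqrt{991}$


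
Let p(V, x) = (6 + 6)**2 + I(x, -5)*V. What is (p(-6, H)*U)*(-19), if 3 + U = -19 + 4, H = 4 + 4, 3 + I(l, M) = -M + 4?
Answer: 36936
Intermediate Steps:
I(l, M) = 1 - M (I(l, M) = -3 + (-M + 4) = -3 + (4 - M) = 1 - M)
H = 8
U = -18 (U = -3 + (-19 + 4) = -3 - 15 = -18)
p(V, x) = 144 + 6*V (p(V, x) = (6 + 6)**2 + (1 - 1*(-5))*V = 12**2 + (1 + 5)*V = 144 + 6*V)
(p(-6, H)*U)*(-19) = ((144 + 6*(-6))*(-18))*(-19) = ((144 - 36)*(-18))*(-19) = (108*(-18))*(-19) = -1944*(-19) = 36936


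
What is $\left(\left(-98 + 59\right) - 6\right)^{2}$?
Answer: $2025$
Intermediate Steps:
$\left(\left(-98 + 59\right) - 6\right)^{2} = \left(-39 - 6\right)^{2} = \left(-45\right)^{2} = 2025$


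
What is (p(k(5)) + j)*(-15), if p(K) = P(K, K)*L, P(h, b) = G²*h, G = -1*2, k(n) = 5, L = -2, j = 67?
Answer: -405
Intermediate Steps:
G = -2
P(h, b) = 4*h (P(h, b) = (-2)²*h = 4*h)
p(K) = -8*K (p(K) = (4*K)*(-2) = -8*K)
(p(k(5)) + j)*(-15) = (-8*5 + 67)*(-15) = (-40 + 67)*(-15) = 27*(-15) = -405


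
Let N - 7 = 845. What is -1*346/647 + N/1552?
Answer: 3563/251036 ≈ 0.014193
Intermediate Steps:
N = 852 (N = 7 + 845 = 852)
-1*346/647 + N/1552 = -1*346/647 + 852/1552 = -346*1/647 + 852*(1/1552) = -346/647 + 213/388 = 3563/251036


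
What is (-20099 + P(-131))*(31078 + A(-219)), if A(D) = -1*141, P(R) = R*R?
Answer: -90892906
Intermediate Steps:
P(R) = R²
A(D) = -141
(-20099 + P(-131))*(31078 + A(-219)) = (-20099 + (-131)²)*(31078 - 141) = (-20099 + 17161)*30937 = -2938*30937 = -90892906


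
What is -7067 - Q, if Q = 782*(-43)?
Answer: 26559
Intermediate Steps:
Q = -33626
-7067 - Q = -7067 - 1*(-33626) = -7067 + 33626 = 26559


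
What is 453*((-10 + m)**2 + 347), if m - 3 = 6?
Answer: 157644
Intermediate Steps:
m = 9 (m = 3 + 6 = 9)
453*((-10 + m)**2 + 347) = 453*((-10 + 9)**2 + 347) = 453*((-1)**2 + 347) = 453*(1 + 347) = 453*348 = 157644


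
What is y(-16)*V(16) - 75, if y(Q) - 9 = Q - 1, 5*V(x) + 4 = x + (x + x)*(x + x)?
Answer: -8663/5 ≈ -1732.6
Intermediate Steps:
V(x) = -4/5 + x/5 + 4*x**2/5 (V(x) = -4/5 + (x + (x + x)*(x + x))/5 = -4/5 + (x + (2*x)*(2*x))/5 = -4/5 + (x + 4*x**2)/5 = -4/5 + (x/5 + 4*x**2/5) = -4/5 + x/5 + 4*x**2/5)
y(Q) = 8 + Q (y(Q) = 9 + (Q - 1) = 9 + (-1 + Q) = 8 + Q)
y(-16)*V(16) - 75 = (8 - 16)*(-4/5 + (1/5)*16 + (4/5)*16**2) - 75 = -8*(-4/5 + 16/5 + (4/5)*256) - 75 = -8*(-4/5 + 16/5 + 1024/5) - 75 = -8*1036/5 - 75 = -8288/5 - 75 = -8663/5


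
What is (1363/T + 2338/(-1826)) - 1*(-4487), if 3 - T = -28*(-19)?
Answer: 2165254979/482977 ≈ 4483.1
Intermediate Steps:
T = -529 (T = 3 - (-28)*(-19) = 3 - 1*532 = 3 - 532 = -529)
(1363/T + 2338/(-1826)) - 1*(-4487) = (1363/(-529) + 2338/(-1826)) - 1*(-4487) = (1363*(-1/529) + 2338*(-1/1826)) + 4487 = (-1363/529 - 1169/913) + 4487 = -1862820/482977 + 4487 = 2165254979/482977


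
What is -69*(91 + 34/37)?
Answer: -234669/37 ≈ -6342.4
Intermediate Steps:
-69*(91 + 34/37) = -69*3401/37 = -234669/37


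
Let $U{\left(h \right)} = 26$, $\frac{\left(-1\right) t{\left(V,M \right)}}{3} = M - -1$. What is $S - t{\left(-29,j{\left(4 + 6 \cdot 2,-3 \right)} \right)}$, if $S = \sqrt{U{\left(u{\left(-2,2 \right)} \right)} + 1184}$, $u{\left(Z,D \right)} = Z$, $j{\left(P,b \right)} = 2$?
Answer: $9 + 11 \sqrt{10} \approx 43.785$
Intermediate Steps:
$t{\left(V,M \right)} = -3 - 3 M$ ($t{\left(V,M \right)} = - 3 \left(M - -1\right) = - 3 \left(M + 1\right) = - 3 \left(1 + M\right) = -3 - 3 M$)
$S = 11 \sqrt{10}$ ($S = \sqrt{26 + 1184} = \sqrt{1210} = 11 \sqrt{10} \approx 34.785$)
$S - t{\left(-29,j{\left(4 + 6 \cdot 2,-3 \right)} \right)} = 11 \sqrt{10} - \left(-3 - 6\right) = 11 \sqrt{10} - -9 = 11 \sqrt{10} + 9 = 9 + 11 \sqrt{10}$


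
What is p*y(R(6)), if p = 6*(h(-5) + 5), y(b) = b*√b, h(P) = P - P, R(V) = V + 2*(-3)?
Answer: 0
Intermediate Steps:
R(V) = -6 + V (R(V) = V - 6 = -6 + V)
h(P) = 0
y(b) = b^(3/2)
p = 30 (p = 6*(0 + 5) = 6*5 = 30)
p*y(R(6)) = 30*(-6 + 6)^(3/2) = 30*0^(3/2) = 30*0 = 0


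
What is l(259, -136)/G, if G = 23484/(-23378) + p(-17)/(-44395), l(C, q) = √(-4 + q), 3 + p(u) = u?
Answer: -103786631*I*√35/52105231 ≈ -11.784*I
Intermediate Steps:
p(u) = -3 + u
G = -104210462/103786631 (G = 23484/(-23378) + (-3 - 17)/(-44395) = 23484*(-1/23378) - 20*(-1/44395) = -11742/11689 + 4/8879 = -104210462/103786631 ≈ -1.0041)
l(259, -136)/G = √(-4 - 136)/(-104210462/103786631) = √(-140)*(-103786631/104210462) = (2*I*√35)*(-103786631/104210462) = -103786631*I*√35/52105231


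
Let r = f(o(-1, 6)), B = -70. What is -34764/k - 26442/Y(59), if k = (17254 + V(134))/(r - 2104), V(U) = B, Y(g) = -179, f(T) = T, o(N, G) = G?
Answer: 3144721/716 ≈ 4392.1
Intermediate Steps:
V(U) = -70
r = 6
k = -8592/1049 (k = (17254 - 70)/(6 - 2104) = 17184/(-2098) = 17184*(-1/2098) = -8592/1049 ≈ -8.1907)
-34764/k - 26442/Y(59) = -34764/(-8592/1049) - 26442/(-179) = -34764*(-1049/8592) - 26442*(-1/179) = 3038953/716 + 26442/179 = 3144721/716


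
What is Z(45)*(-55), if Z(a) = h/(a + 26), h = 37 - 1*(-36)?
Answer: -4015/71 ≈ -56.549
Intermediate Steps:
h = 73 (h = 37 + 36 = 73)
Z(a) = 73/(26 + a) (Z(a) = 73/(a + 26) = 73/(26 + a))
Z(45)*(-55) = (73/(26 + 45))*(-55) = (73/71)*(-55) = -4015/71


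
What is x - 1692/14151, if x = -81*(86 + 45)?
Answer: -50052651/4717 ≈ -10611.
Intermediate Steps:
x = -10611 (x = -81*131 = -10611)
x - 1692/14151 = -10611 - 1692/14151 = -10611 - 1*564/4717 = -10611 - 564/4717 = -50052651/4717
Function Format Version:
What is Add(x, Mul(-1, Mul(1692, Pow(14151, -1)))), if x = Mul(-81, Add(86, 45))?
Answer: Rational(-50052651, 4717) ≈ -10611.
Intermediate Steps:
x = -10611 (x = Mul(-81, 131) = -10611)
Add(x, Mul(-1, Mul(1692, Pow(14151, -1)))) = Add(-10611, Mul(-1, Mul(1692, Pow(14151, -1)))) = Add(-10611, Mul(-1, Mul(1692, Rational(1, 14151)))) = Add(-10611, Mul(-1, Rational(564, 4717))) = Add(-10611, Rational(-564, 4717)) = Rational(-50052651, 4717)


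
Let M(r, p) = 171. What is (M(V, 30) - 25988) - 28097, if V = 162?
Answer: -53914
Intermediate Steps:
(M(V, 30) - 25988) - 28097 = (171 - 25988) - 28097 = -25817 - 28097 = -53914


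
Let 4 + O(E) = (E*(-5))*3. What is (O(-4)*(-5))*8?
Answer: -2240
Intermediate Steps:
O(E) = -4 - 15*E (O(E) = -4 + (E*(-5))*3 = -4 - 5*E*3 = -4 - 15*E)
(O(-4)*(-5))*8 = ((-4 - 15*(-4))*(-5))*8 = ((-4 + 60)*(-5))*8 = (56*(-5))*8 = -280*8 = -2240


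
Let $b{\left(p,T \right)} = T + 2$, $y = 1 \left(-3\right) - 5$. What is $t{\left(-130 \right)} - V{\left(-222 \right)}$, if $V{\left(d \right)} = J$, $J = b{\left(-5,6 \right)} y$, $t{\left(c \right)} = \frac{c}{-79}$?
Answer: $\frac{5186}{79} \approx 65.646$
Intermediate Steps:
$y = -8$ ($y = -3 - 5 = -8$)
$t{\left(c \right)} = - \frac{c}{79}$ ($t{\left(c \right)} = c \left(- \frac{1}{79}\right) = - \frac{c}{79}$)
$b{\left(p,T \right)} = 2 + T$
$J = -64$ ($J = \left(2 + 6\right) \left(-8\right) = 8 \left(-8\right) = -64$)
$V{\left(d \right)} = -64$
$t{\left(-130 \right)} - V{\left(-222 \right)} = \left(- \frac{1}{79}\right) \left(-130\right) - -64 = \frac{130}{79} + 64 = \frac{5186}{79}$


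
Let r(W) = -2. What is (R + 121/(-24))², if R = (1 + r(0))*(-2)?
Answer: 5329/576 ≈ 9.2517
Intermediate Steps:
R = 2 (R = (1 - 2)*(-2) = -1*(-2) = 2)
(R + 121/(-24))² = (2 + 121/(-24))² = (2 + 121*(-1/24))² = (2 - 121/24)² = (-73/24)² = 5329/576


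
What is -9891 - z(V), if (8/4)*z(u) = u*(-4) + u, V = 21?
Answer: -19719/2 ≈ -9859.5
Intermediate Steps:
z(u) = -3*u/2 (z(u) = (u*(-4) + u)/2 = (-4*u + u)/2 = (-3*u)/2 = -3*u/2)
-9891 - z(V) = -9891 - (-3)*21/2 = -9891 - 1*(-63/2) = -9891 + 63/2 = -19719/2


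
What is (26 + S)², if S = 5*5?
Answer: 2601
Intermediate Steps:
S = 25
(26 + S)² = (26 + 25)² = 51² = 2601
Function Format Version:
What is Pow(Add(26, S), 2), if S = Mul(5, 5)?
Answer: 2601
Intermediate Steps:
S = 25
Pow(Add(26, S), 2) = Pow(Add(26, 25), 2) = Pow(51, 2) = 2601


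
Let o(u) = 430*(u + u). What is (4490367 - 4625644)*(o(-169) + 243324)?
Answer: -13254981568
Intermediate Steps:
o(u) = 860*u (o(u) = 430*(2*u) = 860*u)
(4490367 - 4625644)*(o(-169) + 243324) = (4490367 - 4625644)*(860*(-169) + 243324) = -135277*(-145340 + 243324) = -135277*97984 = -13254981568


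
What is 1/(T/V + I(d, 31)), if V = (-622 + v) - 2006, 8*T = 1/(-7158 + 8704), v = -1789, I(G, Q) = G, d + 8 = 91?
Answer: 54629456/4534244847 ≈ 0.012048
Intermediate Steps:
d = 83 (d = -8 + 91 = 83)
T = 1/12368 (T = 1/(8*(-7158 + 8704)) = (⅛)/1546 = (⅛)*(1/1546) = 1/12368 ≈ 8.0854e-5)
V = -4417 (V = (-622 - 1789) - 2006 = -2411 - 2006 = -4417)
1/(T/V + I(d, 31)) = 1/((1/12368)/(-4417) + 83) = 1/((1/12368)*(-1/4417) + 83) = 1/(-1/54629456 + 83) = 1/(4534244847/54629456) = 54629456/4534244847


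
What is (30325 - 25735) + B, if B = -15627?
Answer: -11037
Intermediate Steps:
(30325 - 25735) + B = (30325 - 25735) - 15627 = 4590 - 15627 = -11037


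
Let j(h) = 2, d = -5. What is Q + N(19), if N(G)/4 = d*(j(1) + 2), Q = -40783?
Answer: -40863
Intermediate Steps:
N(G) = -80 (N(G) = 4*(-5*(2 + 2)) = 4*(-5*4) = 4*(-20) = -80)
Q + N(19) = -40783 - 80 = -40863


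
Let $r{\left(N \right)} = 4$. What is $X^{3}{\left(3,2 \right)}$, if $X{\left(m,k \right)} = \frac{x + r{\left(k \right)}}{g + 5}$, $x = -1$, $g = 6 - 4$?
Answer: $\frac{27}{343} \approx 0.078717$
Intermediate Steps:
$g = 2$
$X{\left(m,k \right)} = \frac{3}{7}$ ($X{\left(m,k \right)} = \frac{-1 + 4}{2 + 5} = \frac{3}{7}$)
$X^{3}{\left(3,2 \right)} = \left(\frac{3}{7}\right)^{3} = \frac{27}{343}$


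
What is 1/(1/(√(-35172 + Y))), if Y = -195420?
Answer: 8*I*√3603 ≈ 480.2*I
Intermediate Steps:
1/(1/(√(-35172 + Y))) = 1/(1/(√(-35172 - 195420))) = 1/(1/(√(-230592))) = 1/(1/(8*I*√3603)) = 1/(-I*√3603/28824) = 8*I*√3603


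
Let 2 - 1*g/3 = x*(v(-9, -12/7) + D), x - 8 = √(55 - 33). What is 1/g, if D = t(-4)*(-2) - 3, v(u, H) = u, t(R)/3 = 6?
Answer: 193/147462 - 4*√22/24577 ≈ 0.00054543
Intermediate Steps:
t(R) = 18 (t(R) = 3*6 = 18)
x = 8 + √22 (x = 8 + √(55 - 33) = 8 + √22 ≈ 12.690)
D = -39 (D = 18*(-2) - 3 = -36 - 3 = -39)
g = 1158 + 144*√22 (g = 6 - 3*(8 + √22)*(-9 - 39) = 6 - 3*(8 + √22)*(-48) = 6 - 3*(-384 - 48*√22) = 6 + (1152 + 144*√22) = 1158 + 144*√22 ≈ 1833.4)
1/g = 1/(1158 + 144*√22)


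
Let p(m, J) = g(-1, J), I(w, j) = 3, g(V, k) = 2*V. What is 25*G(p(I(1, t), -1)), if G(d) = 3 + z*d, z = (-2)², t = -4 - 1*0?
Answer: -125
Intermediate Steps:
t = -4 (t = -4 + 0 = -4)
p(m, J) = -2 (p(m, J) = 2*(-1) = -2)
z = 4
G(d) = 3 + 4*d
25*G(p(I(1, t), -1)) = 25*(3 + 4*(-2)) = 25*(3 - 8) = 25*(-5) = -125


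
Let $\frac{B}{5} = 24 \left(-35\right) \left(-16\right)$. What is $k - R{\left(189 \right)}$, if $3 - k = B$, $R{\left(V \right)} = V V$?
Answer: $-102918$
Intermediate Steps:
$R{\left(V \right)} = V^{2}$
$B = 67200$ ($B = 5 \cdot 24 \left(-35\right) \left(-16\right) = 5 \left(\left(-840\right) \left(-16\right)\right) = 5 \cdot 13440 = 67200$)
$k = -67197$ ($k = 3 - 67200 = -67197$)
$k - R{\left(189 \right)} = -67197 - 189^{2} = -67197 - 35721 = -102918$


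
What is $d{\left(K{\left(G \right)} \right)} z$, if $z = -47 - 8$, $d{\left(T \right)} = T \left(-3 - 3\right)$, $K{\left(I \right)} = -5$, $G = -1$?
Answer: $-1650$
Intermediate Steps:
$d{\left(T \right)} = - 6 T$ ($d{\left(T \right)} = T \left(-6\right) = - 6 T$)
$z = -55$ ($z = -47 - 8 = -55$)
$d{\left(K{\left(G \right)} \right)} z = \left(-6\right) \left(-5\right) \left(-55\right) = 30 \left(-55\right) = -1650$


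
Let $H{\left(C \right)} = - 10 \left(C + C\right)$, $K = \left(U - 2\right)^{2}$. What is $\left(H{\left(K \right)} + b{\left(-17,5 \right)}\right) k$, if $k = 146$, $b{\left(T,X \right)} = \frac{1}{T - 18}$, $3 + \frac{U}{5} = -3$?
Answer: $- \frac{104652946}{35} \approx -2.9901 \cdot 10^{6}$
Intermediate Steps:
$U = -30$ ($U = -15 + 5 \left(-3\right) = -15 - 15 = -30$)
$b{\left(T,X \right)} = \frac{1}{-18 + T}$
$K = 1024$ ($K = \left(-30 - 2\right)^{2} = \left(-32\right)^{2} = 1024$)
$H{\left(C \right)} = - 20 C$ ($H{\left(C \right)} = - 10 \cdot 2 C = - 20 C$)
$\left(H{\left(K \right)} + b{\left(-17,5 \right)}\right) k = \left(\left(-20\right) 1024 + \frac{1}{-18 - 17}\right) 146 = \left(-20480 + \frac{1}{-35}\right) 146 = \left(-20480 - \frac{1}{35}\right) 146 = \left(- \frac{716801}{35}\right) 146 = - \frac{104652946}{35}$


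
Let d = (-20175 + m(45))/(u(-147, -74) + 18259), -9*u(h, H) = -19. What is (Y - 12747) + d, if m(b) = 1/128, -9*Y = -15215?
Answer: -2093539068719/189331200 ≈ -11058.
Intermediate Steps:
Y = 15215/9 (Y = -⅑*(-15215) = 15215/9 ≈ 1690.6)
u(h, H) = 19/9 (u(h, H) = -⅑*(-19) = 19/9)
m(b) = 1/128
d = -23241591/21036800 (d = (-20175 + 1/128)/(19/9 + 18259) = -2582399/(128*164350/9) = -2582399/128*9/164350 = -23241591/21036800 ≈ -1.1048)
(Y - 12747) + d = (15215/9 - 12747) - 23241591/21036800 = -99508/9 - 23241591/21036800 = -2093539068719/189331200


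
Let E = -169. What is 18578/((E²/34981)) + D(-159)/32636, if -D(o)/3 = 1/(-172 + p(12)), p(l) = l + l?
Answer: 3138989181283987/137953285808 ≈ 22754.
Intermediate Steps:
p(l) = 2*l
D(o) = 3/148 (D(o) = -3/(-172 + 2*12) = -3/(-172 + 24) = -3/(-148) = -3*(-1/148) = 3/148)
18578/((E²/34981)) + D(-159)/32636 = 18578/(((-169)²/34981)) + (3/148)/32636 = 18578/((28561*(1/34981))) + (3/148)*(1/32636) = 18578/(28561/34981) + 3/4830128 = 18578*(34981/28561) + 3/4830128 = 649877018/28561 + 3/4830128 = 3138989181283987/137953285808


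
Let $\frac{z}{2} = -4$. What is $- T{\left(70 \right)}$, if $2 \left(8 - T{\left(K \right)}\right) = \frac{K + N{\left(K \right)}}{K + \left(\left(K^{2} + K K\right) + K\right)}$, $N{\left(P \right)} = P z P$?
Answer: $- \frac{2831}{284} \approx -9.9683$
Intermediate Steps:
$z = -8$ ($z = 2 \left(-4\right) = -8$)
$N{\left(P \right)} = - 8 P^{2}$ ($N{\left(P \right)} = P \left(-8\right) P = - 8 P P = - 8 P^{2}$)
$T{\left(K \right)} = 8 - \frac{K - 8 K^{2}}{2 \left(2 K + 2 K^{2}\right)}$ ($T{\left(K \right)} = 8 - \frac{\left(K - 8 K^{2}\right) \frac{1}{K + \left(\left(K^{2} + K K\right) + K\right)}}{2} = 8 - \frac{\left(K - 8 K^{2}\right) \frac{1}{K + \left(\left(K^{2} + K^{2}\right) + K\right)}}{2} = 8 - \frac{\left(K - 8 K^{2}\right) \frac{1}{K + \left(2 K^{2} + K\right)}}{2} = 8 - \frac{\left(K - 8 K^{2}\right) \frac{1}{K + \left(K + 2 K^{2}\right)}}{2} = 8 - \frac{\left(K - 8 K^{2}\right) \frac{1}{2 K + 2 K^{2}}}{2} = 8 - \frac{\frac{1}{2 K + 2 K^{2}} \left(K - 8 K^{2}\right)}{2} = 8 - \frac{K - 8 K^{2}}{2 \left(2 K + 2 K^{2}\right)}$)
$- T{\left(70 \right)} = - \frac{31 + 40 \cdot 70}{4 \left(1 + 70\right)} = - \frac{31 + 2800}{4 \cdot 71} = - \frac{2831}{4 \cdot 71} = \left(-1\right) \frac{2831}{284} = - \frac{2831}{284}$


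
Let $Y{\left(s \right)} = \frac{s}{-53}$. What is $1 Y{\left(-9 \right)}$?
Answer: $\frac{9}{53} \approx 0.16981$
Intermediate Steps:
$Y{\left(s \right)} = - \frac{s}{53}$ ($Y{\left(s \right)} = s \left(- \frac{1}{53}\right) = - \frac{s}{53}$)
$1 Y{\left(-9 \right)} = 1 \left(\left(- \frac{1}{53}\right) \left(-9\right)\right) = 1 \cdot \frac{9}{53} = \frac{9}{53}$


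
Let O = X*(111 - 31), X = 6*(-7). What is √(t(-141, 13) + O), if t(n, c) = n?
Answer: 3*I*√389 ≈ 59.169*I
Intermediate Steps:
X = -42
O = -3360 (O = -42*(111 - 31) = -42*80 = -3360)
√(t(-141, 13) + O) = √(-141 - 3360) = √(-3501) = 3*I*√389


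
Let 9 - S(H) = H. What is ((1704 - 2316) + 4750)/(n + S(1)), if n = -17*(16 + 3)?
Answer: -4138/315 ≈ -13.137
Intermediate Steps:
S(H) = 9 - H
n = -323 (n = -17*19 = -323)
((1704 - 2316) + 4750)/(n + S(1)) = ((1704 - 2316) + 4750)/(-323 + (9 - 1*1)) = (-612 + 4750)/(-323 + (9 - 1)) = 4138/(-323 + 8) = 4138/(-315) = 4138*(-1/315) = -4138/315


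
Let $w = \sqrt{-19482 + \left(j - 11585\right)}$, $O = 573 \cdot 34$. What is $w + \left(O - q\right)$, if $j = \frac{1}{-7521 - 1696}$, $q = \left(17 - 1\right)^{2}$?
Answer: $19226 + \frac{6 i \sqrt{73312156255}}{9217} \approx 19226.0 + 176.26 i$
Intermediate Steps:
$O = 19482$
$q = 256$ ($q = 16^{2} = 256$)
$j = - \frac{1}{9217}$ ($j = \frac{1}{-9217} = - \frac{1}{9217} \approx -0.0001085$)
$w = \frac{6 i \sqrt{73312156255}}{9217}$ ($w = \sqrt{-19482 - \frac{106778946}{9217}} = \sqrt{- \frac{286344540}{9217}} = \frac{6 i \sqrt{73312156255}}{9217} \approx 176.26 i$)
$w + \left(O - q\right) = \frac{6 i \sqrt{73312156255}}{9217} + \left(19482 - 256\right) = \frac{6 i \sqrt{73312156255}}{9217} + 19226 = 19226 + \frac{6 i \sqrt{73312156255}}{9217}$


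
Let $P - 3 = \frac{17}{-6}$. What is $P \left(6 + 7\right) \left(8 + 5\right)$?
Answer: $\frac{169}{6} \approx 28.167$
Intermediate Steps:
$P = \frac{1}{6}$ ($P = 3 + \frac{17}{-6} = 3 + 17 \left(- \frac{1}{6}\right) = 3 - \frac{17}{6} = \frac{1}{6} \approx 0.16667$)
$P \left(6 + 7\right) \left(8 + 5\right) = \frac{\left(6 + 7\right) \left(8 + 5\right)}{6} = \frac{13 \cdot 13}{6} = \frac{1}{6} \cdot 169 = \frac{169}{6}$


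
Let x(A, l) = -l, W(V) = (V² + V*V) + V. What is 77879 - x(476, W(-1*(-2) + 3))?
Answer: 77934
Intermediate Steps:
W(V) = V + 2*V² (W(V) = (V² + V²) + V = 2*V² + V = V + 2*V²)
77879 - x(476, W(-1*(-2) + 3)) = 77879 - (-1)*(-1*(-2) + 3)*(1 + 2*(-1*(-2) + 3)) = 77879 - (-1)*(2 + 3)*(1 + 2*(2 + 3)) = 77879 - (-1)*5*(1 + 2*5) = 77879 - (-1)*5*(1 + 10) = 77879 - (-1)*5*11 = 77879 - (-1)*55 = 77879 - 1*(-55) = 77879 + 55 = 77934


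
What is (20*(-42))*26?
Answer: -21840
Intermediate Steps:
(20*(-42))*26 = -840*26 = -21840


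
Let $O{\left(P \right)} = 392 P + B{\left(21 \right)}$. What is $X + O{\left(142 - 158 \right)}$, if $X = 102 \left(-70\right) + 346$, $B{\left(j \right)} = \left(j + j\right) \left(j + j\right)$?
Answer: $-11302$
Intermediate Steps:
$B{\left(j \right)} = 4 j^{2}$ ($B{\left(j \right)} = 2 j 2 j = 4 j^{2}$)
$X = -6794$ ($X = -7140 + 346 = -6794$)
$O{\left(P \right)} = 1764 + 392 P$ ($O{\left(P \right)} = 392 P + 4 \cdot 21^{2} = 392 P + 4 \cdot 441 = 392 P + 1764 = 1764 + 392 P$)
$X + O{\left(142 - 158 \right)} = -6794 + \left(1764 + 392 \left(142 - 158\right)\right) = -6794 + \left(1764 + 392 \left(-16\right)\right) = -6794 + \left(1764 - 6272\right) = -6794 - 4508 = -11302$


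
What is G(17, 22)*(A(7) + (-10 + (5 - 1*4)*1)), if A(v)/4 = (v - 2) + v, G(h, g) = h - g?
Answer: -195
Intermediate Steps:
A(v) = -8 + 8*v (A(v) = 4*((v - 2) + v) = 4*((-2 + v) + v) = 4*(-2 + 2*v) = -8 + 8*v)
G(17, 22)*(A(7) + (-10 + (5 - 1*4)*1)) = (17 - 1*22)*((-8 + 8*7) + (-10 + (5 - 1*4)*1)) = (17 - 22)*((-8 + 56) + (-10 + (5 - 4)*1)) = -5*(48 + (-10 + 1*1)) = -5*(48 + (-10 + 1)) = -5*(48 - 9) = -5*39 = -195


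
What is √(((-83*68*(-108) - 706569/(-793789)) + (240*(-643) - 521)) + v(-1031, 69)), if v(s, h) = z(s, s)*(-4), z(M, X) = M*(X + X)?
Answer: 2*I*√1267916926707092269/793789 ≈ 2837.1*I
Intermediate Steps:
z(M, X) = 2*M*X (z(M, X) = M*(2*X) = 2*M*X)
v(s, h) = -8*s² (v(s, h) = (2*s*s)*(-4) = (2*s²)*(-4) = -8*s²)
√(((-83*68*(-108) - 706569/(-793789)) + (240*(-643) - 521)) + v(-1031, 69)) = √(((-83*68*(-108) - 706569/(-793789)) + (240*(-643) - 521)) - 8*(-1031)²) = √(((-5644*(-108) - 706569*(-1/793789)) + (-154320 - 521)) - 8*1062961) = √(((609552 + 706569/793789) - 154841) - 8503688) = √((483856379097/793789 - 154841) - 8503688) = √(360945296548/793789 - 8503688) = √(-6389188697284/793789) = 2*I*√1267916926707092269/793789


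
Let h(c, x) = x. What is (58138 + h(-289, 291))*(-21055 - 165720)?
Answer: -10913076475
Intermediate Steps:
(58138 + h(-289, 291))*(-21055 - 165720) = (58138 + 291)*(-21055 - 165720) = 58429*(-186775) = -10913076475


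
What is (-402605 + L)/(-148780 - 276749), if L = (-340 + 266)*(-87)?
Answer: 396167/425529 ≈ 0.93100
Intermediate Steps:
L = 6438 (L = -74*(-87) = 6438)
(-402605 + L)/(-148780 - 276749) = (-402605 + 6438)/(-148780 - 276749) = -396167/(-425529) = -396167*(-1/425529) = 396167/425529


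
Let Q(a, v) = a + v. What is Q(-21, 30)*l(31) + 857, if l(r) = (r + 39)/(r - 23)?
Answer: 3743/4 ≈ 935.75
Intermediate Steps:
l(r) = (39 + r)/(-23 + r)
Q(-21, 30)*l(31) + 857 = (-21 + 30)*((39 + 31)/(-23 + 31)) + 857 = 9*(70/8) + 857 = 9*((1/8)*70) + 857 = 9*(35/4) + 857 = 315/4 + 857 = 3743/4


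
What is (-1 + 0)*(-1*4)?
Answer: 4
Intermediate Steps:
(-1 + 0)*(-1*4) = -1*(-4) = 4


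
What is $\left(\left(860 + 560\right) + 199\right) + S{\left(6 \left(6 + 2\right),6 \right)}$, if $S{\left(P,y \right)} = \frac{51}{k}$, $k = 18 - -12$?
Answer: $\frac{16207}{10} \approx 1620.7$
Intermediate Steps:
$k = 30$ ($k = 18 + 12 = 30$)
$S{\left(P,y \right)} = \frac{17}{10}$ ($S{\left(P,y \right)} = \frac{51}{30} = 51 \cdot \frac{1}{30} = \frac{17}{10}$)
$\left(\left(860 + 560\right) + 199\right) + S{\left(6 \left(6 + 2\right),6 \right)} = \left(\left(860 + 560\right) + 199\right) + \frac{17}{10} = \left(1420 + 199\right) + \frac{17}{10} = 1619 + \frac{17}{10} = \frac{16207}{10}$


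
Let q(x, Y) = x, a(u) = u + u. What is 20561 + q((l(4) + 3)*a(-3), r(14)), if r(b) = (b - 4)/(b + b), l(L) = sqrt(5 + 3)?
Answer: 20543 - 12*sqrt(2) ≈ 20526.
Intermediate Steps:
a(u) = 2*u
l(L) = 2*sqrt(2) (l(L) = sqrt(8) = 2*sqrt(2))
r(b) = (-4 + b)/(2*b) (r(b) = (-4 + b)/((2*b)) = (-4 + b)*(1/(2*b)) = (-4 + b)/(2*b))
20561 + q((l(4) + 3)*a(-3), r(14)) = 20561 + (2*sqrt(2) + 3)*(2*(-3)) = 20561 + (3 + 2*sqrt(2))*(-6) = 20561 + (-18 - 12*sqrt(2)) = 20543 - 12*sqrt(2)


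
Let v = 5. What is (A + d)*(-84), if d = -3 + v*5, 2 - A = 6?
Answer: -1512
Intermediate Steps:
A = -4 (A = 2 - 1*6 = 2 - 6 = -4)
d = 22 (d = -3 + 5*5 = -3 + 25 = 22)
(A + d)*(-84) = (-4 + 22)*(-84) = 18*(-84) = -1512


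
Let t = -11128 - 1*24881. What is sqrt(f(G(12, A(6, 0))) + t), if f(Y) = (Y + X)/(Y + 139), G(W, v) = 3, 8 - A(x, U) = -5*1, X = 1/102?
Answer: I*sqrt(1888547211429)/7242 ≈ 189.76*I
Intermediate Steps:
X = 1/102 ≈ 0.0098039
A(x, U) = 13 (A(x, U) = 8 - (-5) = 8 - 1*(-5) = 8 + 5 = 13)
t = -36009 (t = -11128 - 24881 = -36009)
f(Y) = (1/102 + Y)/(139 + Y) (f(Y) = (Y + 1/102)/(Y + 139) = (1/102 + Y)/(139 + Y))
sqrt(f(G(12, A(6, 0))) + t) = sqrt((1/102 + 3)/(139 + 3) - 36009) = sqrt((307/102)/142 - 36009) = sqrt((1/142)*(307/102) - 36009) = sqrt(307/14484 - 36009) = sqrt(-521554049/14484) = I*sqrt(1888547211429)/7242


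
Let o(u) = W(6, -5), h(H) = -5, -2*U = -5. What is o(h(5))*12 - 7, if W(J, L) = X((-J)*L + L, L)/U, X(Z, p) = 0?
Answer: -7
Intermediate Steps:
U = 5/2 (U = -1/2*(-5) = 5/2 ≈ 2.5000)
W(J, L) = 0 (W(J, L) = 0/(5/2) = 0*(2/5) = 0)
o(u) = 0
o(h(5))*12 - 7 = 0*12 - 7 = 0 - 7 = -7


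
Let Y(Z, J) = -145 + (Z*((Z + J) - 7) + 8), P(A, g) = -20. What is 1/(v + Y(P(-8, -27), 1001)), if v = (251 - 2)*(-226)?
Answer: -1/75891 ≈ -1.3177e-5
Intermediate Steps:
v = -56274 (v = 249*(-226) = -56274)
Y(Z, J) = -137 + Z*(-7 + J + Z) (Y(Z, J) = -145 + (Z*((J + Z) - 7) + 8) = -145 + (Z*(-7 + J + Z) + 8) = -145 + (8 + Z*(-7 + J + Z)) = -137 + Z*(-7 + J + Z))
1/(v + Y(P(-8, -27), 1001)) = 1/(-56274 + (-137 + (-20)**2 - 7*(-20) + 1001*(-20))) = 1/(-56274 + (-137 + 400 + 140 - 20020)) = 1/(-56274 - 19617) = 1/(-75891) = -1/75891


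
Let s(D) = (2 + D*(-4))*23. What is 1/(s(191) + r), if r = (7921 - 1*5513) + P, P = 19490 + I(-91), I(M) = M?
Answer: 1/4281 ≈ 0.00023359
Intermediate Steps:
P = 19399 (P = 19490 - 91 = 19399)
s(D) = 46 - 92*D (s(D) = (2 - 4*D)*23 = 46 - 92*D)
r = 21807 (r = (7921 - 1*5513) + 19399 = (7921 - 5513) + 19399 = 2408 + 19399 = 21807)
1/(s(191) + r) = 1/((46 - 92*191) + 21807) = 1/((46 - 17572) + 21807) = 1/(-17526 + 21807) = 1/4281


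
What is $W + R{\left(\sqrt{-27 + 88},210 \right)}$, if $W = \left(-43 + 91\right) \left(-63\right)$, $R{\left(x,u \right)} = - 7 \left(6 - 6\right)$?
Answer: $-3024$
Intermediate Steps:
$R{\left(x,u \right)} = 0$ ($R{\left(x,u \right)} = \left(-7\right) 0 = 0$)
$W = -3024$ ($W = 48 \left(-63\right) = -3024$)
$W + R{\left(\sqrt{-27 + 88},210 \right)} = -3024 + 0 = -3024$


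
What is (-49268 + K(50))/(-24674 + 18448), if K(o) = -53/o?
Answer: 2463453/311300 ≈ 7.9134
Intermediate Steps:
(-49268 + K(50))/(-24674 + 18448) = (-49268 - 53/50)/(-24674 + 18448) = (-49268 - 53*1/50)/(-6226) = (-49268 - 53/50)*(-1/6226) = -2463453/50*(-1/6226) = 2463453/311300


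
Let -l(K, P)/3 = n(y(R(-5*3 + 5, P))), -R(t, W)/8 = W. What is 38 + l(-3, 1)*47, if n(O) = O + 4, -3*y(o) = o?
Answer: -902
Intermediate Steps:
R(t, W) = -8*W
y(o) = -o/3
n(O) = 4 + O
l(K, P) = -12 - 8*P (l(K, P) = -3*(4 - (-8)*P/3) = -3*(4 + 8*P/3) = -12 - 8*P)
38 + l(-3, 1)*47 = 38 + (-12 - 8*1)*47 = 38 + (-12 - 8)*47 = 38 - 20*47 = 38 - 940 = -902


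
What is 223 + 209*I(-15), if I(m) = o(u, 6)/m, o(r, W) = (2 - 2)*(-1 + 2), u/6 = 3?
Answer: 223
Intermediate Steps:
u = 18 (u = 6*3 = 18)
o(r, W) = 0 (o(r, W) = 0*1 = 0)
I(m) = 0 (I(m) = 0/m = 0)
223 + 209*I(-15) = 223 + 209*0 = 223 + 0 = 223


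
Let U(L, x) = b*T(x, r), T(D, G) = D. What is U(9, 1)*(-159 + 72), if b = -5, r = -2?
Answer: 435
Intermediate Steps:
U(L, x) = -5*x
U(9, 1)*(-159 + 72) = (-5*1)*(-159 + 72) = -5*(-87) = 435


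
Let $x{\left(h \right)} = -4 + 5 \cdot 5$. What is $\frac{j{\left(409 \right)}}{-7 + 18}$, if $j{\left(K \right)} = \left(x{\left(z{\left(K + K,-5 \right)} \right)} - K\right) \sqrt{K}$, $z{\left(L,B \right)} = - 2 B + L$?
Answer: $- \frac{388 \sqrt{409}}{11} \approx -713.35$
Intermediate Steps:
$z{\left(L,B \right)} = L - 2 B$
$x{\left(h \right)} = 21$ ($x{\left(h \right)} = -4 + 25 = 21$)
$j{\left(K \right)} = \sqrt{K} \left(21 - K\right)$ ($j{\left(K \right)} = \left(21 - K\right) \sqrt{K} = \sqrt{K} \left(21 - K\right)$)
$\frac{j{\left(409 \right)}}{-7 + 18} = \frac{\sqrt{409} \left(21 - 409\right)}{-7 + 18} = \frac{\sqrt{409} \left(21 - 409\right)}{11} = \frac{\sqrt{409} \left(-388\right)}{11} = \frac{\left(-388\right) \sqrt{409}}{11} = - \frac{388 \sqrt{409}}{11}$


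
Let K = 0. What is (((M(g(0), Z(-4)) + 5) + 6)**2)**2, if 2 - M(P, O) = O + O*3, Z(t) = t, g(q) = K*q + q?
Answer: 707281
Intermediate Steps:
g(q) = q (g(q) = 0*q + q = 0 + q = q)
M(P, O) = 2 - 4*O (M(P, O) = 2 - (O + O*3) = 2 - (O + 3*O) = 2 - 4*O)
(((M(g(0), Z(-4)) + 5) + 6)**2)**2 = ((((2 - 4*(-4)) + 5) + 6)**2)**2 = ((((2 + 16) + 5) + 6)**2)**2 = (((18 + 5) + 6)**2)**2 = ((23 + 6)**2)**2 = (29**2)**2 = 841**2 = 707281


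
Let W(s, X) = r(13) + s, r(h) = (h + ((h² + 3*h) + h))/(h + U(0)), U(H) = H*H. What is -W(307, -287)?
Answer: -325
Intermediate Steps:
U(H) = H²
r(h) = (h² + 5*h)/h (r(h) = (h + ((h² + 3*h) + h))/(h + 0²) = (h + (h² + 4*h))/(h + 0) = (h² + 5*h)/h)
W(s, X) = 18 + s (W(s, X) = (5 + 13) + s = 18 + s)
-W(307, -287) = -(18 + 307) = -1*325 = -325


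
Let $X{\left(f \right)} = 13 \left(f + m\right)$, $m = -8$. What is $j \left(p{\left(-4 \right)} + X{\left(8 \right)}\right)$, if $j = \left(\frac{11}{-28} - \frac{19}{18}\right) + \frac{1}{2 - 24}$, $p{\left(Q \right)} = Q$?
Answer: $\frac{4141}{693} \approx 5.9755$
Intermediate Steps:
$X{\left(f \right)} = -104 + 13 f$ ($X{\left(f \right)} = 13 \left(f - 8\right) = 13 \left(-8 + f\right) = -104 + 13 f$)
$j = - \frac{4141}{2772}$ ($j = \left(11 \left(- \frac{1}{28}\right) - \frac{19}{18}\right) + \frac{1}{-22} = \left(- \frac{11}{28} - \frac{19}{18}\right) - \frac{1}{22} = - \frac{365}{252} - \frac{1}{22} = - \frac{4141}{2772} \approx -1.4939$)
$j \left(p{\left(-4 \right)} + X{\left(8 \right)}\right) = - \frac{4141 \left(-4 + \left(-104 + 13 \cdot 8\right)\right)}{2772} = - \frac{4141 \left(-4 + \left(-104 + 104\right)\right)}{2772} = - \frac{4141 \left(-4 + 0\right)}{2772} = \left(- \frac{4141}{2772}\right) \left(-4\right) = \frac{4141}{693}$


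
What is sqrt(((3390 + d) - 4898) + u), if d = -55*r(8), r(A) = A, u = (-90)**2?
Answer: 2*sqrt(1538) ≈ 78.435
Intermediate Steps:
u = 8100
d = -440 (d = -55*8 = -440)
sqrt(((3390 + d) - 4898) + u) = sqrt(((3390 - 440) - 4898) + 8100) = sqrt((2950 - 4898) + 8100) = sqrt(-1948 + 8100) = sqrt(6152) = 2*sqrt(1538)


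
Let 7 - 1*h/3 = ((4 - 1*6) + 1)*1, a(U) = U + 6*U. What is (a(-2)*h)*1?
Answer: -336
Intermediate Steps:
a(U) = 7*U
h = 24 (h = 21 - 3*((4 - 1*6) + 1) = 21 - 3*((4 - 6) + 1) = 21 - 3*(-2 + 1) = 21 - (-3) = 21 - 3*(-1) = 21 + 3 = 24)
(a(-2)*h)*1 = ((7*(-2))*24)*1 = -14*24*1 = -336*1 = -336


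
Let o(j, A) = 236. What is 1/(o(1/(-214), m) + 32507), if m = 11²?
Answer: 1/32743 ≈ 3.0541e-5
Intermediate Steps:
m = 121
1/(o(1/(-214), m) + 32507) = 1/(236 + 32507) = 1/32743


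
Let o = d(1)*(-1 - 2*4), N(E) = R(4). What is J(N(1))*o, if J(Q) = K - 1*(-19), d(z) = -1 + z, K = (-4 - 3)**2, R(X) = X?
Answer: 0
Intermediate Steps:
N(E) = 4
K = 49 (K = (-7)**2 = 49)
J(Q) = 68 (J(Q) = 49 - 1*(-19) = 49 + 19 = 68)
o = 0 (o = (-1 + 1)*(-1 - 2*4) = 0*(-1 - 8) = 0*(-9) = 0)
J(N(1))*o = 68*0 = 0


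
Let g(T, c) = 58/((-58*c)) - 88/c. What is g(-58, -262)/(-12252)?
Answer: -89/3210024 ≈ -2.7726e-5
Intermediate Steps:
g(T, c) = -89/c (g(T, c) = 58*(-1/(58*c)) - 88/c = -1/c - 88/c = -89/c)
g(-58, -262)/(-12252) = -89/(-262)/(-12252) = -89*(-1/262)*(-1/12252) = (89/262)*(-1/12252) = -89/3210024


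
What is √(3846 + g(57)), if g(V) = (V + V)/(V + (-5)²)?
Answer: 3*√718607/41 ≈ 62.027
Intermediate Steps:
g(V) = 2*V/(25 + V) (g(V) = (2*V)/(V + 25) = (2*V)/(25 + V) = 2*V/(25 + V))
√(3846 + g(57)) = √(3846 + 2*57/(25 + 57)) = √(3846 + 2*57/82) = √(3846 + 2*57*(1/82)) = √(3846 + 57/41) = √(157743/41) = 3*√718607/41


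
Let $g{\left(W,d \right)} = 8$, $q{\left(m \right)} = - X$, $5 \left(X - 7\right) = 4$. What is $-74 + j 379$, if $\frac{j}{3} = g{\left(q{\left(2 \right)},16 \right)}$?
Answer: $9022$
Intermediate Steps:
$X = \frac{39}{5}$ ($X = 7 + \frac{1}{5} \cdot 4 = 7 + \frac{4}{5} = \frac{39}{5} \approx 7.8$)
$q{\left(m \right)} = - \frac{39}{5}$ ($q{\left(m \right)} = \left(-1\right) \frac{39}{5} = - \frac{39}{5}$)
$j = 24$ ($j = 3 \cdot 8 = 24$)
$-74 + j 379 = -74 + 24 \cdot 379 = -74 + 9096 = 9022$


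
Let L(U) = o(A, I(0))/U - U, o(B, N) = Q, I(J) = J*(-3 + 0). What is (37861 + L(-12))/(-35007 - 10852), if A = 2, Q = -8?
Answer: -113621/137577 ≈ -0.82587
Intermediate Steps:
I(J) = -3*J (I(J) = J*(-3) = -3*J)
o(B, N) = -8
L(U) = -U - 8/U (L(U) = -8/U - U = -U - 8/U)
(37861 + L(-12))/(-35007 - 10852) = (37861 + (-1*(-12) - 8/(-12)))/(-35007 - 10852) = (37861 + (12 - 8*(-1/12)))/(-45859) = (37861 + (12 + ⅔))*(-1/45859) = (37861 + 38/3)*(-1/45859) = (113621/3)*(-1/45859) = -113621/137577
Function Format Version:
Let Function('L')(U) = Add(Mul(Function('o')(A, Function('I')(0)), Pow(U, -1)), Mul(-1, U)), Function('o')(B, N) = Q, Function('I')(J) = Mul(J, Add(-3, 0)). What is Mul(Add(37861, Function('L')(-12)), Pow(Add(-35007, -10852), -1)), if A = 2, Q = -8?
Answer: Rational(-113621, 137577) ≈ -0.82587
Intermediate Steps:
Function('I')(J) = Mul(-3, J) (Function('I')(J) = Mul(J, -3) = Mul(-3, J))
Function('o')(B, N) = -8
Function('L')(U) = Add(Mul(-1, U), Mul(-8, Pow(U, -1))) (Function('L')(U) = Add(Mul(-8, Pow(U, -1)), Mul(-1, U)) = Add(Mul(-1, U), Mul(-8, Pow(U, -1))))
Mul(Add(37861, Function('L')(-12)), Pow(Add(-35007, -10852), -1)) = Mul(Add(37861, Add(Mul(-1, -12), Mul(-8, Pow(-12, -1)))), Pow(Add(-35007, -10852), -1)) = Mul(Add(37861, Add(12, Mul(-8, Rational(-1, 12)))), Pow(-45859, -1)) = Mul(Add(37861, Add(12, Rational(2, 3))), Rational(-1, 45859)) = Mul(Add(37861, Rational(38, 3)), Rational(-1, 45859)) = Mul(Rational(113621, 3), Rational(-1, 45859)) = Rational(-113621, 137577)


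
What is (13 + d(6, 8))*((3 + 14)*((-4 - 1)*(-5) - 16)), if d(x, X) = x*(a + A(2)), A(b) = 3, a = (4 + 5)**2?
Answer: 79101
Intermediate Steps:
a = 81 (a = 9**2 = 81)
d(x, X) = 84*x (d(x, X) = x*(81 + 3) = x*84 = 84*x)
(13 + d(6, 8))*((3 + 14)*((-4 - 1)*(-5) - 16)) = (13 + 84*6)*((3 + 14)*((-4 - 1)*(-5) - 16)) = (13 + 504)*(17*(-5*(-5) - 16)) = 517*(17*(25 - 16)) = 517*(17*9) = 517*153 = 79101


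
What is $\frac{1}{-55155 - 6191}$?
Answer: $- \frac{1}{61346} \approx -1.6301 \cdot 10^{-5}$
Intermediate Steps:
$\frac{1}{-55155 - 6191} = \frac{1}{-61346} = - \frac{1}{61346}$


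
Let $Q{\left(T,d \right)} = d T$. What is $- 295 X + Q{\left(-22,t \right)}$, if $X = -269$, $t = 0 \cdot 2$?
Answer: $79355$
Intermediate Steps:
$t = 0$
$Q{\left(T,d \right)} = T d$
$- 295 X + Q{\left(-22,t \right)} = \left(-295\right) \left(-269\right) - 0 = 79355 + 0 = 79355$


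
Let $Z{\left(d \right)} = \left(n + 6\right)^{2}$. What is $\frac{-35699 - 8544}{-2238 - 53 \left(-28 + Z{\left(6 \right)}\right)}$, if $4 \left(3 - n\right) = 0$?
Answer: $\frac{44243}{5047} \approx 8.7662$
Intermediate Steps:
$n = 3$ ($n = 3 - 0 = 3 + 0 = 3$)
$Z{\left(d \right)} = 81$ ($Z{\left(d \right)} = \left(3 + 6\right)^{2} = 9^{2} = 81$)
$\frac{-35699 - 8544}{-2238 - 53 \left(-28 + Z{\left(6 \right)}\right)} = \frac{-35699 - 8544}{-2238 - 53 \left(-28 + 81\right)} = - \frac{44243}{-2238 - 2809} = - \frac{44243}{-5047} = \left(-44243\right) \left(- \frac{1}{5047}\right) = \frac{44243}{5047}$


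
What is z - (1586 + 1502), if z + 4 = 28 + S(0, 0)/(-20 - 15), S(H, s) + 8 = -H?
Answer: -107232/35 ≈ -3063.8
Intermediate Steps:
S(H, s) = -8 - H
z = 848/35 (z = -4 + (28 + (-8 - 1*0)/(-20 - 15)) = -4 + (28 + (-8 + 0)/(-35)) = -4 + (28 - 1/35*(-8)) = -4 + (28 + 8/35) = -4 + 988/35 = 848/35 ≈ 24.229)
z - (1586 + 1502) = 848/35 - (1586 + 1502) = 848/35 - 1*3088 = 848/35 - 3088 = -107232/35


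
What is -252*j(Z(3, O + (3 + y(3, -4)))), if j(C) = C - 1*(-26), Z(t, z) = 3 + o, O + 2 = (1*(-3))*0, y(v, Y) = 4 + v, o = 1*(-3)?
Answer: -6552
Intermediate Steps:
o = -3
O = -2 (O = -2 + (1*(-3))*0 = -2 - 3*0 = -2 + 0 = -2)
Z(t, z) = 0 (Z(t, z) = 3 - 3 = 0)
j(C) = 26 + C (j(C) = C + 26 = 26 + C)
-252*j(Z(3, O + (3 + y(3, -4)))) = -252*(26 + 0) = -252*26 = -6552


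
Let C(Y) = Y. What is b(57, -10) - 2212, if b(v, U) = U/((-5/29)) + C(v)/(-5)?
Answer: -10827/5 ≈ -2165.4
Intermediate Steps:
b(v, U) = -29*U/5 - v/5 (b(v, U) = U/((-5/29)) + v/(-5) = U/((-5*1/29)) + v*(-⅕) = U/(-5/29) - v/5 = U*(-29/5) - v/5 = -29*U/5 - v/5)
b(57, -10) - 2212 = (-29/5*(-10) - ⅕*57) - 2212 = (58 - 57/5) - 2212 = 233/5 - 2212 = -10827/5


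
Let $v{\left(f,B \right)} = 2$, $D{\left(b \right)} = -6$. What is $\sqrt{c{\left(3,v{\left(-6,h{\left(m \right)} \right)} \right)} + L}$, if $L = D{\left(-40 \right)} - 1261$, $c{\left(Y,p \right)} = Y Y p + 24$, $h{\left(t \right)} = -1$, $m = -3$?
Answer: $35 i \approx 35.0 i$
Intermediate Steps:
$c{\left(Y,p \right)} = 24 + p Y^{2}$ ($c{\left(Y,p \right)} = Y^{2} p + 24 = p Y^{2} + 24 = 24 + p Y^{2}$)
$L = -1267$ ($L = -6 - 1261 = -1267$)
$\sqrt{c{\left(3,v{\left(-6,h{\left(m \right)} \right)} \right)} + L} = \sqrt{\left(24 + 2 \cdot 3^{2}\right) - 1267} = \sqrt{\left(24 + 2 \cdot 9\right) - 1267} = \sqrt{\left(24 + 18\right) - 1267} = \sqrt{42 - 1267} = \sqrt{-1225} = 35 i$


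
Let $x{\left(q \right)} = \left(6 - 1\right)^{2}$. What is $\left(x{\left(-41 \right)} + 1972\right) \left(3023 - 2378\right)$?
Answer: $1288065$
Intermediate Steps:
$x{\left(q \right)} = 25$ ($x{\left(q \right)} = 5^{2} = 25$)
$\left(x{\left(-41 \right)} + 1972\right) \left(3023 - 2378\right) = \left(25 + 1972\right) \left(3023 - 2378\right) = 1997 \cdot 645 = 1288065$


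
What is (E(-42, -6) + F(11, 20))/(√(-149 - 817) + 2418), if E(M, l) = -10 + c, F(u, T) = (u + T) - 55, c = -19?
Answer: -21359/974615 + 53*I*√966/5847690 ≈ -0.021915 + 0.0002817*I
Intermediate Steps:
F(u, T) = -55 + T + u (F(u, T) = (T + u) - 55 = -55 + T + u)
E(M, l) = -29 (E(M, l) = -10 - 19 = -29)
(E(-42, -6) + F(11, 20))/(√(-149 - 817) + 2418) = (-29 + (-55 + 20 + 11))/(√(-149 - 817) + 2418) = (-29 - 24)/(√(-966) + 2418) = -53/(I*√966 + 2418) = -53/(2418 + I*√966)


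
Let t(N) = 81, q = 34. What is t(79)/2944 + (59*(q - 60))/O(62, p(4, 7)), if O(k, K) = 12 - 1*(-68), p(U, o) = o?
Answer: -281851/14720 ≈ -19.147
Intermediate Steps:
O(k, K) = 80 (O(k, K) = 12 + 68 = 80)
t(79)/2944 + (59*(q - 60))/O(62, p(4, 7)) = 81/2944 + (59*(34 - 60))/80 = 81*(1/2944) + (59*(-26))*(1/80) = 81/2944 - 1534*1/80 = 81/2944 - 767/40 = -281851/14720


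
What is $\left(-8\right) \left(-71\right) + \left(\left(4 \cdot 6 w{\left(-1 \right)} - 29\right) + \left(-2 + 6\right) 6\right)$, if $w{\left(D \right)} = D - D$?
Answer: $563$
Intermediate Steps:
$w{\left(D \right)} = 0$
$\left(-8\right) \left(-71\right) + \left(\left(4 \cdot 6 w{\left(-1 \right)} - 29\right) + \left(-2 + 6\right) 6\right) = \left(-8\right) \left(-71\right) - \left(29 - 4 \cdot 6 \cdot 0 - \left(-2 + 6\right) 6\right) = 568 + \left(\left(24 \cdot 0 - 29\right) + 4 \cdot 6\right) = 568 + \left(\left(0 - 29\right) + 24\right) = 568 + \left(-29 + 24\right) = 568 - 5 = 563$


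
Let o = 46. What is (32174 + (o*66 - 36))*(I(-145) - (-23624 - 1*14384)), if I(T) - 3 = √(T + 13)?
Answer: 1336998914 + 70348*I*√33 ≈ 1.337e+9 + 4.0412e+5*I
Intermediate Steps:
I(T) = 3 + √(13 + T) (I(T) = 3 + √(T + 13) = 3 + √(13 + T))
(32174 + (o*66 - 36))*(I(-145) - (-23624 - 1*14384)) = (32174 + (46*66 - 36))*((3 + √(13 - 145)) - (-23624 - 1*14384)) = (32174 + (3036 - 36))*((3 + √(-132)) - (-23624 - 14384)) = (32174 + 3000)*((3 + 2*I*√33) - 1*(-38008)) = 35174*((3 + 2*I*√33) + 38008) = 35174*(38011 + 2*I*√33) = 1336998914 + 70348*I*√33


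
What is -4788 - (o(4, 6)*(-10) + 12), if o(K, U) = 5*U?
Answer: -4500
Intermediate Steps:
-4788 - (o(4, 6)*(-10) + 12) = -4788 - ((5*6)*(-10) + 12) = -4788 - (30*(-10) + 12) = -4788 - (-300 + 12) = -4788 - 1*(-288) = -4788 + 288 = -4500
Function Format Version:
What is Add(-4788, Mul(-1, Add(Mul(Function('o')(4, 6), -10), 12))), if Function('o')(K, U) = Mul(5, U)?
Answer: -4500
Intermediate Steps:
Add(-4788, Mul(-1, Add(Mul(Function('o')(4, 6), -10), 12))) = Add(-4788, Mul(-1, Add(Mul(Mul(5, 6), -10), 12))) = Add(-4788, Mul(-1, Add(Mul(30, -10), 12))) = Add(-4788, Mul(-1, Add(-300, 12))) = Add(-4788, Mul(-1, -288)) = Add(-4788, 288) = -4500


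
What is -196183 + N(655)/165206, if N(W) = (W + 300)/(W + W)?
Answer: -8491579478685/43283972 ≈ -1.9618e+5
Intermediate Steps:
N(W) = (300 + W)/(2*W) (N(W) = (300 + W)/((2*W)) = (300 + W)*(1/(2*W)) = (300 + W)/(2*W))
-196183 + N(655)/165206 = -196183 + ((½)*(300 + 655)/655)/165206 = -196183 + ((½)*(1/655)*955)*(1/165206) = -196183 + (191/262)*(1/165206) = -196183 + 191/43283972 = -8491579478685/43283972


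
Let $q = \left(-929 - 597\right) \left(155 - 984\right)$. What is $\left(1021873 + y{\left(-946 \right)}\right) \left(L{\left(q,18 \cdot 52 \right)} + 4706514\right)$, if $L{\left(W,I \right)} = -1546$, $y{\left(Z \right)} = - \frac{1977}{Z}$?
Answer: $\frac{2274131779736140}{473} \approx 4.8079 \cdot 10^{12}$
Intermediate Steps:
$q = 1265054$ ($q = \left(-1526\right) \left(-829\right) = 1265054$)
$\left(1021873 + y{\left(-946 \right)}\right) \left(L{\left(q,18 \cdot 52 \right)} + 4706514\right) = \left(1021873 - \frac{1977}{-946}\right) \left(-1546 + 4706514\right) = \left(1021873 - - \frac{1977}{946}\right) 4704968 = \left(1021873 + \frac{1977}{946}\right) 4704968 = \frac{966693835}{946} \cdot 4704968 = \frac{2274131779736140}{473}$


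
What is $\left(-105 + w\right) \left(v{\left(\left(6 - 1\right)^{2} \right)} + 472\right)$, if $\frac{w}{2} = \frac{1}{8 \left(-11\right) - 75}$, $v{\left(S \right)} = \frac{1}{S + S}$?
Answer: $- \frac{403978317}{8150} \approx -49568.0$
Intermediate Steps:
$v{\left(S \right)} = \frac{1}{2 S}$
$w = - \frac{2}{163}$ ($w = \frac{2}{8 \left(-11\right) - 75} = \frac{2}{-88 - 75} = \frac{2}{-163} = 2 \left(- \frac{1}{163}\right) = - \frac{2}{163} \approx -0.01227$)
$\left(-105 + w\right) \left(v{\left(\left(6 - 1\right)^{2} \right)} + 472\right) = \left(-105 - \frac{2}{163}\right) \left(\frac{1}{2 \left(6 - 1\right)^{2}} + 472\right) = - \frac{17117 \left(\frac{1}{2 \cdot 5^{2}} + 472\right)}{163} = - \frac{17117 \left(\frac{1}{2 \cdot 25} + 472\right)}{163} = - \frac{17117 \left(\frac{1}{2} \cdot \frac{1}{25} + 472\right)}{163} = - \frac{17117 \left(\frac{1}{50} + 472\right)}{163} = \left(- \frac{17117}{163}\right) \frac{23601}{50} = - \frac{403978317}{8150}$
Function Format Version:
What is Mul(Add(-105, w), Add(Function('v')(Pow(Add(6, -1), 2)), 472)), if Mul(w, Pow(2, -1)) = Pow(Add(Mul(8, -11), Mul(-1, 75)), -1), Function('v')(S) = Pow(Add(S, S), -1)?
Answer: Rational(-403978317, 8150) ≈ -49568.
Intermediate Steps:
Function('v')(S) = Mul(Rational(1, 2), Pow(S, -1)) (Function('v')(S) = Pow(Mul(2, S), -1) = Mul(Rational(1, 2), Pow(S, -1)))
w = Rational(-2, 163) (w = Mul(2, Pow(Add(Mul(8, -11), Mul(-1, 75)), -1)) = Mul(2, Pow(Add(-88, -75), -1)) = Mul(2, Pow(-163, -1)) = Mul(2, Rational(-1, 163)) = Rational(-2, 163) ≈ -0.012270)
Mul(Add(-105, w), Add(Function('v')(Pow(Add(6, -1), 2)), 472)) = Mul(Add(-105, Rational(-2, 163)), Add(Mul(Rational(1, 2), Pow(Pow(Add(6, -1), 2), -1)), 472)) = Mul(Rational(-17117, 163), Add(Mul(Rational(1, 2), Pow(Pow(5, 2), -1)), 472)) = Mul(Rational(-17117, 163), Add(Mul(Rational(1, 2), Pow(25, -1)), 472)) = Mul(Rational(-17117, 163), Add(Mul(Rational(1, 2), Rational(1, 25)), 472)) = Mul(Rational(-17117, 163), Add(Rational(1, 50), 472)) = Mul(Rational(-17117, 163), Rational(23601, 50)) = Rational(-403978317, 8150)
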